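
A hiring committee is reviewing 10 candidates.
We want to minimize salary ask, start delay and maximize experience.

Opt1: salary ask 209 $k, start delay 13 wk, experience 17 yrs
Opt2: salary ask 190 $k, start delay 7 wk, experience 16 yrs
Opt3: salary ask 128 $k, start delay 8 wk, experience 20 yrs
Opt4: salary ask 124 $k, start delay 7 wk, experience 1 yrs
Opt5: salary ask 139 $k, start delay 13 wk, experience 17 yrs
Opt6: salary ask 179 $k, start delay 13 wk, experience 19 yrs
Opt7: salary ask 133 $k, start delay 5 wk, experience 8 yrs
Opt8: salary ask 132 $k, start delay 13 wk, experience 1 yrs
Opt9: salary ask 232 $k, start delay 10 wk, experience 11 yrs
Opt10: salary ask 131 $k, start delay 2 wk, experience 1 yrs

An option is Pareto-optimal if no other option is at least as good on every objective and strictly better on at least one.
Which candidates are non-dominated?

Opt1: dominated by Opt3 (salary ask 128≤209, start delay 8≤13, experience 20≥17).
Opt2: not dominated.
Opt3: not dominated (best experience).
Opt4: not dominated (best salary ask).
Opt5: dominated by Opt3 (salary ask 128≤139, start delay 8≤13, experience 20≥17).
Opt6: dominated by Opt3 (salary ask 128≤179, start delay 8≤13, experience 20≥19).
Opt7: not dominated.
Opt8: dominated by Opt3 (salary ask 128≤132, start delay 8≤13, experience 20≥1).
Opt9: dominated by Opt2 (salary ask 190≤232, start delay 7≤10, experience 16≥11).
Opt10: not dominated (best start delay).

Opt2, Opt3, Opt4, Opt7, Opt10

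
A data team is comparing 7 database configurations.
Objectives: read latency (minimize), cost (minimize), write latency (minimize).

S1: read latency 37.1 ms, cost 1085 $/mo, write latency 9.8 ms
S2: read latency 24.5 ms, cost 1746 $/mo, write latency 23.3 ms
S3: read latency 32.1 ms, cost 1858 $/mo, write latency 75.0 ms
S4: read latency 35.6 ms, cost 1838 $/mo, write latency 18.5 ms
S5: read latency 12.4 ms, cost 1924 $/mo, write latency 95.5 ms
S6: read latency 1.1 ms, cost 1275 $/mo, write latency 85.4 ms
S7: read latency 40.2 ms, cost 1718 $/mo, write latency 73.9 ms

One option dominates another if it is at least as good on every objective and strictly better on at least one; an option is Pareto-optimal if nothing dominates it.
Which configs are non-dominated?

S1, S2, S4, S6

S1: not dominated (best cost).
S2: not dominated.
S3: dominated by S2 (read latency 24.5≤32.1, cost 1746≤1858, write latency 23.3≤75.0).
S4: not dominated.
S5: dominated by S6 (read latency 1.1≤12.4, cost 1275≤1924, write latency 85.4≤95.5).
S6: not dominated (best read latency).
S7: dominated by S1 (read latency 37.1≤40.2, cost 1085≤1718, write latency 9.8≤73.9).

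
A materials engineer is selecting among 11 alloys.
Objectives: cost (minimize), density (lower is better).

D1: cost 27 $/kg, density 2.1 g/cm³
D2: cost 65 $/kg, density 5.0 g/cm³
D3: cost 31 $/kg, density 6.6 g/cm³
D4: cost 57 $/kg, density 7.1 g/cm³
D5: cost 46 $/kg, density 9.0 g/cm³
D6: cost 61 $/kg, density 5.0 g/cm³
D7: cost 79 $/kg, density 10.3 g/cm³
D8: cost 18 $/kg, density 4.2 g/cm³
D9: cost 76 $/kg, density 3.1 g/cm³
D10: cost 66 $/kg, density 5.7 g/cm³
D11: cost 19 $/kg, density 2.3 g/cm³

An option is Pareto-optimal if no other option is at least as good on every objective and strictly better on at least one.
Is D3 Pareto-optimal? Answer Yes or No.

D1 vs D3: cost 27≤31, density 2.1≤6.6 — D1 is at least as good on every objective and strictly better on at least one, so D1 dominates D3.

No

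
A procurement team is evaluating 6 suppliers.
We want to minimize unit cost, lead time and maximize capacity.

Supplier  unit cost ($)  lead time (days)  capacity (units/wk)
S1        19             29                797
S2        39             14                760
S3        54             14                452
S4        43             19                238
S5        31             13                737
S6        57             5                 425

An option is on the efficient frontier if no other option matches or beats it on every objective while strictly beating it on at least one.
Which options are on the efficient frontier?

S1: not dominated (best unit cost).
S2: not dominated.
S3: dominated by S2 (unit cost 39≤54, lead time 14≤14, capacity 760≥452).
S4: dominated by S2 (unit cost 39≤43, lead time 14≤19, capacity 760≥238).
S5: not dominated.
S6: not dominated (best lead time).

S1, S2, S5, S6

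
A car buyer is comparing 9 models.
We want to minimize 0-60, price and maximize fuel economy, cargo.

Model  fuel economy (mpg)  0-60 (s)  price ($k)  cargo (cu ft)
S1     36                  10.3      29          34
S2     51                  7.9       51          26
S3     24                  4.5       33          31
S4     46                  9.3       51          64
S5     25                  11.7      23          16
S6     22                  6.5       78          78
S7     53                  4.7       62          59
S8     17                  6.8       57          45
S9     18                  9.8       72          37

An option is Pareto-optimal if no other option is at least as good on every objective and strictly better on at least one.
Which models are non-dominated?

S1, S2, S3, S4, S5, S6, S7, S8

S1: not dominated.
S2: not dominated.
S3: not dominated (best 0-60).
S4: not dominated.
S5: not dominated (best price).
S6: not dominated (best cargo).
S7: not dominated (best fuel economy).
S8: not dominated.
S9: dominated by S4 (fuel economy 46≥18, 0-60 9.3≤9.8, price 51≤72, cargo 64≥37).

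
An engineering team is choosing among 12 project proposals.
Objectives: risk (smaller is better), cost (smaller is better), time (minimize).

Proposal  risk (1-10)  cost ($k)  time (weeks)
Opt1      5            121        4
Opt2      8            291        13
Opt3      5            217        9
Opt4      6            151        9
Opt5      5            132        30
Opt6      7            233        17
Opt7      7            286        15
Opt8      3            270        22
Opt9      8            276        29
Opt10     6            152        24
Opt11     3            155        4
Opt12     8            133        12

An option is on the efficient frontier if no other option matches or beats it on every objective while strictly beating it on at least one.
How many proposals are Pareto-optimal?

Opt1: not dominated (best cost).
Opt2: dominated by Opt1 (risk 5≤8, cost 121≤291, time 4≤13).
Opt3: dominated by Opt1 (risk 5≤5, cost 121≤217, time 4≤9).
Opt4: dominated by Opt1 (risk 5≤6, cost 121≤151, time 4≤9).
Opt5: dominated by Opt1 (risk 5≤5, cost 121≤132, time 4≤30).
Opt6: dominated by Opt1 (risk 5≤7, cost 121≤233, time 4≤17).
Opt7: dominated by Opt1 (risk 5≤7, cost 121≤286, time 4≤15).
Opt8: dominated by Opt11 (risk 3≤3, cost 155≤270, time 4≤22).
Opt9: dominated by Opt1 (risk 5≤8, cost 121≤276, time 4≤29).
Opt10: dominated by Opt1 (risk 5≤6, cost 121≤152, time 4≤24).
Opt11: not dominated.
Opt12: dominated by Opt1 (risk 5≤8, cost 121≤133, time 4≤12).
Pareto-optimal: Opt1, Opt11 → 2.

2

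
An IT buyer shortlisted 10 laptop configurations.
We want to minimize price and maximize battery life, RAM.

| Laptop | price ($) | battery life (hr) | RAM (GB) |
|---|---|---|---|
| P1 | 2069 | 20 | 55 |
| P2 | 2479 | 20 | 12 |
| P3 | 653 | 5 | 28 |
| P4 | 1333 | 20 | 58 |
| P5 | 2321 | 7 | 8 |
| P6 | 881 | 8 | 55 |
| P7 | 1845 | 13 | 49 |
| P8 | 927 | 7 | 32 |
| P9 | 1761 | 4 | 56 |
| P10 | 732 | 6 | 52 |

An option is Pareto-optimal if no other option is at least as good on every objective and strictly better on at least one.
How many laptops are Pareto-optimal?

4

P1: dominated by P4 (price 1333≤2069, battery life 20≥20, RAM 58≥55).
P2: dominated by P1 (price 2069≤2479, battery life 20≥20, RAM 55≥12).
P3: not dominated (best price).
P4: not dominated (best RAM).
P5: dominated by P1 (price 2069≤2321, battery life 20≥7, RAM 55≥8).
P6: not dominated.
P7: dominated by P4 (price 1333≤1845, battery life 20≥13, RAM 58≥49).
P8: dominated by P6 (price 881≤927, battery life 8≥7, RAM 55≥32).
P9: dominated by P4 (price 1333≤1761, battery life 20≥4, RAM 58≥56).
P10: not dominated.
Pareto-optimal: P3, P4, P6, P10 → 4.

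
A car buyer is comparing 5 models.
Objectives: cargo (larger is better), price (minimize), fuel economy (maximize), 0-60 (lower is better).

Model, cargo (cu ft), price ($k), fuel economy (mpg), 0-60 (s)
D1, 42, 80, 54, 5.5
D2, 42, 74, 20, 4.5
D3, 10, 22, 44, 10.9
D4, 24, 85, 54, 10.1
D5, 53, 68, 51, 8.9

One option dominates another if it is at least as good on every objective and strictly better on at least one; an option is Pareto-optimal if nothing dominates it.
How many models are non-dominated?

4

D1: not dominated.
D2: not dominated (best 0-60).
D3: not dominated (best price).
D4: dominated by D1 (cargo 42≥24, price 80≤85, fuel economy 54≥54, 0-60 5.5≤10.1).
D5: not dominated (best cargo).
Pareto-optimal: D1, D2, D3, D5 → 4.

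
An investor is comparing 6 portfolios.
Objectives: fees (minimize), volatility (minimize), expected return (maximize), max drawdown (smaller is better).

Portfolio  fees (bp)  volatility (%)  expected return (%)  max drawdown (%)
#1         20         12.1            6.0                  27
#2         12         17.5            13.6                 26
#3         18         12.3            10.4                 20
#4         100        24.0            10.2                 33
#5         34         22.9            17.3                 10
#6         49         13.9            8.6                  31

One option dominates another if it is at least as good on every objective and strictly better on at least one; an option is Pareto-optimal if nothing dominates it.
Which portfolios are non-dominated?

#1: not dominated (best volatility).
#2: not dominated (best fees).
#3: not dominated.
#4: dominated by #2 (fees 12≤100, volatility 17.5≤24.0, expected return 13.6≥10.2, max drawdown 26≤33).
#5: not dominated (best expected return).
#6: dominated by #3 (fees 18≤49, volatility 12.3≤13.9, expected return 10.4≥8.6, max drawdown 20≤31).

#1, #2, #3, #5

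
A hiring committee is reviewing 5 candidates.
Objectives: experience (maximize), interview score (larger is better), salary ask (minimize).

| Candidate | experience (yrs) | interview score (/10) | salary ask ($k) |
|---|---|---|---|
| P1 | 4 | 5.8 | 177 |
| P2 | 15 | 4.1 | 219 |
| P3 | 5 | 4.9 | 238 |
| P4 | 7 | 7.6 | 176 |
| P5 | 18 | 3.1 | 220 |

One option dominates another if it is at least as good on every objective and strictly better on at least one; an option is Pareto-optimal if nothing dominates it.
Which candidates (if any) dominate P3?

P4: experience 7≥5, interview score 7.6≥4.9, salary ask 176≤238 — dominates P3.
Others (P1, P2, P5) are each worse than P3 on at least one objective.

P4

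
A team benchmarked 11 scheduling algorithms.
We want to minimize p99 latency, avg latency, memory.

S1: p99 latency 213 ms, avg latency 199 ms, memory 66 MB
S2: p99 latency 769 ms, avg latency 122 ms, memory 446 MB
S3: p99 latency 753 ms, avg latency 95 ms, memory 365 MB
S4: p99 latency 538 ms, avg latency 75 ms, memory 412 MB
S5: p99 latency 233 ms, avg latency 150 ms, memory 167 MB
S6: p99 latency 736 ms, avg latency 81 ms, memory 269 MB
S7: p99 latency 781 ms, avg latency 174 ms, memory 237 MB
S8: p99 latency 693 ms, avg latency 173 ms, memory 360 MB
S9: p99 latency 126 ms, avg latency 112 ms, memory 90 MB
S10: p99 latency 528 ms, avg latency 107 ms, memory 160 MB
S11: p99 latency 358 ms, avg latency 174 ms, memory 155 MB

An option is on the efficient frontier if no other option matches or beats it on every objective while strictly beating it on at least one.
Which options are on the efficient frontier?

S1, S4, S6, S9, S10

S1: not dominated (best memory).
S2: dominated by S3 (p99 latency 753≤769, avg latency 95≤122, memory 365≤446).
S3: dominated by S6 (p99 latency 736≤753, avg latency 81≤95, memory 269≤365).
S4: not dominated (best avg latency).
S5: dominated by S9 (p99 latency 126≤233, avg latency 112≤150, memory 90≤167).
S6: not dominated.
S7: dominated by S5 (p99 latency 233≤781, avg latency 150≤174, memory 167≤237).
S8: dominated by S5 (p99 latency 233≤693, avg latency 150≤173, memory 167≤360).
S9: not dominated (best p99 latency).
S10: not dominated.
S11: dominated by S9 (p99 latency 126≤358, avg latency 112≤174, memory 90≤155).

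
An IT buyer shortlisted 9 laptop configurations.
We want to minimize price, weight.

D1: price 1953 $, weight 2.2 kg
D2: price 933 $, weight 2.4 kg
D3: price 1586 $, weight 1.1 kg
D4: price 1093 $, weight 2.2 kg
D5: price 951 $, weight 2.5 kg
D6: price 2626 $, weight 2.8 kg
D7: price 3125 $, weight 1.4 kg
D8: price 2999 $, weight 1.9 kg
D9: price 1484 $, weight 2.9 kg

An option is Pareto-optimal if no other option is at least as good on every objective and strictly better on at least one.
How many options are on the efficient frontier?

D1: dominated by D3 (price 1586≤1953, weight 1.1≤2.2).
D2: not dominated (best price).
D3: not dominated (best weight).
D4: not dominated.
D5: dominated by D2 (price 933≤951, weight 2.4≤2.5).
D6: dominated by D1 (price 1953≤2626, weight 2.2≤2.8).
D7: dominated by D3 (price 1586≤3125, weight 1.1≤1.4).
D8: dominated by D3 (price 1586≤2999, weight 1.1≤1.9).
D9: dominated by D2 (price 933≤1484, weight 2.4≤2.9).
Pareto-optimal: D2, D3, D4 → 3.

3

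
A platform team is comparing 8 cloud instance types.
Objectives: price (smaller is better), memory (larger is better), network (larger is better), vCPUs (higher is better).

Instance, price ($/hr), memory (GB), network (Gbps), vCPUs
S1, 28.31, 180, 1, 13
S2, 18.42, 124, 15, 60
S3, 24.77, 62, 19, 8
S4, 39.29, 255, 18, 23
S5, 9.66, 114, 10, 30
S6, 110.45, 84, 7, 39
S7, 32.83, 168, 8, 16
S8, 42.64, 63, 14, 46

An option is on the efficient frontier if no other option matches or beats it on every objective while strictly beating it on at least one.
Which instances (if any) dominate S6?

S2: price 18.42≤110.45, memory 124≥84, network 15≥7, vCPUs 60≥39 — dominates S6.
Others (S1, S3, S4, S5, S7, S8) are each worse than S6 on at least one objective.

S2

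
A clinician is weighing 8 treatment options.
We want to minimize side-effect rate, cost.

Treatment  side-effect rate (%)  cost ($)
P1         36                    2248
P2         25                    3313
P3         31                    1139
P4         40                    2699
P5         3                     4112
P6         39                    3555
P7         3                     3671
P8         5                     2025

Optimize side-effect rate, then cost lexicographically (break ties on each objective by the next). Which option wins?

P7

First minimize side-effect rate: best is 3, kept {P5, P7}.
Then minimize cost: best is 3671, kept {P7}.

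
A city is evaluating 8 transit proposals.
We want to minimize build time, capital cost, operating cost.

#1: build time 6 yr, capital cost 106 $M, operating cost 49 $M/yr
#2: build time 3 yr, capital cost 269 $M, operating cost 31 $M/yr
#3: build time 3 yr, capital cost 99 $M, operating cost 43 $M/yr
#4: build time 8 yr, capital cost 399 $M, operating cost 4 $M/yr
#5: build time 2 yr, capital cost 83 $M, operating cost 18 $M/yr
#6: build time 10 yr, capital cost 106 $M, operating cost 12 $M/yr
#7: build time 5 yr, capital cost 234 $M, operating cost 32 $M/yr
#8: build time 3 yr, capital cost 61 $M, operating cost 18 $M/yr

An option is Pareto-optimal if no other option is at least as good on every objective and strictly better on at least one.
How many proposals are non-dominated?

4

#1: dominated by #3 (build time 3≤6, capital cost 99≤106, operating cost 43≤49).
#2: dominated by #5 (build time 2≤3, capital cost 83≤269, operating cost 18≤31).
#3: dominated by #5 (build time 2≤3, capital cost 83≤99, operating cost 18≤43).
#4: not dominated (best operating cost).
#5: not dominated (best build time).
#6: not dominated.
#7: dominated by #5 (build time 2≤5, capital cost 83≤234, operating cost 18≤32).
#8: not dominated (best capital cost).
Pareto-optimal: #4, #5, #6, #8 → 4.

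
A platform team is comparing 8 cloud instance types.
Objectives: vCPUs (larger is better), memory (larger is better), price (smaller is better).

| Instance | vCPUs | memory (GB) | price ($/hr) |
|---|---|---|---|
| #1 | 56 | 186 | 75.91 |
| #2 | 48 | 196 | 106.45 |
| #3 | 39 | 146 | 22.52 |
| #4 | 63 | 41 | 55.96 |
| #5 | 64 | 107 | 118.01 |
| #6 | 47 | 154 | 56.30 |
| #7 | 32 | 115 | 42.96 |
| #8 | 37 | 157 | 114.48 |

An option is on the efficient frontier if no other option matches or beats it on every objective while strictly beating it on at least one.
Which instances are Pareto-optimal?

#1, #2, #3, #4, #5, #6

#1: not dominated.
#2: not dominated (best memory).
#3: not dominated (best price).
#4: not dominated.
#5: not dominated (best vCPUs).
#6: not dominated.
#7: dominated by #3 (vCPUs 39≥32, memory 146≥115, price 22.52≤42.96).
#8: dominated by #1 (vCPUs 56≥37, memory 186≥157, price 75.91≤114.48).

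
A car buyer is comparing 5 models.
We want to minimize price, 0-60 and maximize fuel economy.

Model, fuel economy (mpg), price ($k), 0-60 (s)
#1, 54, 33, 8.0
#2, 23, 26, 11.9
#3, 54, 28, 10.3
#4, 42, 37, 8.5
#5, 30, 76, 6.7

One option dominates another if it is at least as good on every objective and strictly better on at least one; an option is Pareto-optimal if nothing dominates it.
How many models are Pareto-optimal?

#1: not dominated.
#2: not dominated (best price).
#3: not dominated.
#4: dominated by #1 (fuel economy 54≥42, price 33≤37, 0-60 8.0≤8.5).
#5: not dominated (best 0-60).
Pareto-optimal: #1, #2, #3, #5 → 4.

4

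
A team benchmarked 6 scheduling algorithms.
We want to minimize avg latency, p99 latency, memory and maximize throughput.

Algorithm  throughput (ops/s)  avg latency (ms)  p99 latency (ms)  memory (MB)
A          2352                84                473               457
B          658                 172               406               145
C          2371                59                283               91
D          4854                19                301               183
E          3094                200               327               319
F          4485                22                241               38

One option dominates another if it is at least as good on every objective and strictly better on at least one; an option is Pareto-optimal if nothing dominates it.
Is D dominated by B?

B vs D: B is worse on throughput (658 vs 4854), so it does not dominate D.

No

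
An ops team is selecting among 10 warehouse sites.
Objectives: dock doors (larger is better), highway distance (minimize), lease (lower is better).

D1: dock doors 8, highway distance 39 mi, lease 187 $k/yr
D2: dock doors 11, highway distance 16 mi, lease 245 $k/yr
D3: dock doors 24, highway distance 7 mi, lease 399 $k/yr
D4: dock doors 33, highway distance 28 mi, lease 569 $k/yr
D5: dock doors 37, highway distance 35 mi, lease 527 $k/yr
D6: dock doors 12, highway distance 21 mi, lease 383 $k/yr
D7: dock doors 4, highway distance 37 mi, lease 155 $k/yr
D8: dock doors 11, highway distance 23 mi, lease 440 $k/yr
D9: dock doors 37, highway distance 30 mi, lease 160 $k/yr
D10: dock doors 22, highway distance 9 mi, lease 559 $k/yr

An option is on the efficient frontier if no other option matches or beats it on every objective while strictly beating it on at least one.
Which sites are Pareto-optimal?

D2, D3, D4, D6, D7, D9

D1: dominated by D9 (dock doors 37≥8, highway distance 30≤39, lease 160≤187).
D2: not dominated.
D3: not dominated (best highway distance).
D4: not dominated.
D5: dominated by D9 (dock doors 37≥37, highway distance 30≤35, lease 160≤527).
D6: not dominated.
D7: not dominated (best lease).
D8: dominated by D2 (dock doors 11≥11, highway distance 16≤23, lease 245≤440).
D9: not dominated.
D10: dominated by D3 (dock doors 24≥22, highway distance 7≤9, lease 399≤559).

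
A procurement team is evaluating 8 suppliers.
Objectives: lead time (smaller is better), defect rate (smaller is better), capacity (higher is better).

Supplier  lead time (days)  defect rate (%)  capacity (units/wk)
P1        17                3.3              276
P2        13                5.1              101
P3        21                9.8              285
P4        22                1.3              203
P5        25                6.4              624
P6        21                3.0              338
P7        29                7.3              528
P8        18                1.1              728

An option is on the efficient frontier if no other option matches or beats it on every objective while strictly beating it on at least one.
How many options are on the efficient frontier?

P1: not dominated.
P2: not dominated (best lead time).
P3: dominated by P6 (lead time 21≤21, defect rate 3.0≤9.8, capacity 338≥285).
P4: dominated by P8 (lead time 18≤22, defect rate 1.1≤1.3, capacity 728≥203).
P5: dominated by P8 (lead time 18≤25, defect rate 1.1≤6.4, capacity 728≥624).
P6: dominated by P8 (lead time 18≤21, defect rate 1.1≤3.0, capacity 728≥338).
P7: dominated by P5 (lead time 25≤29, defect rate 6.4≤7.3, capacity 624≥528).
P8: not dominated (best defect rate).
Pareto-optimal: P1, P2, P8 → 3.

3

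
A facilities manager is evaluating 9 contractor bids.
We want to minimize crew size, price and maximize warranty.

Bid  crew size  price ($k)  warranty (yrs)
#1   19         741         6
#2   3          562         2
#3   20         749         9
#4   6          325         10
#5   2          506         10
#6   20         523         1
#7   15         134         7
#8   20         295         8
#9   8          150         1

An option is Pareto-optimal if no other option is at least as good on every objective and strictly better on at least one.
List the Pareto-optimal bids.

#4, #5, #7, #8, #9

#1: dominated by #4 (crew size 6≤19, price 325≤741, warranty 10≥6).
#2: dominated by #5 (crew size 2≤3, price 506≤562, warranty 10≥2).
#3: dominated by #4 (crew size 6≤20, price 325≤749, warranty 10≥9).
#4: not dominated.
#5: not dominated (best crew size).
#6: dominated by #4 (crew size 6≤20, price 325≤523, warranty 10≥1).
#7: not dominated (best price).
#8: not dominated.
#9: not dominated.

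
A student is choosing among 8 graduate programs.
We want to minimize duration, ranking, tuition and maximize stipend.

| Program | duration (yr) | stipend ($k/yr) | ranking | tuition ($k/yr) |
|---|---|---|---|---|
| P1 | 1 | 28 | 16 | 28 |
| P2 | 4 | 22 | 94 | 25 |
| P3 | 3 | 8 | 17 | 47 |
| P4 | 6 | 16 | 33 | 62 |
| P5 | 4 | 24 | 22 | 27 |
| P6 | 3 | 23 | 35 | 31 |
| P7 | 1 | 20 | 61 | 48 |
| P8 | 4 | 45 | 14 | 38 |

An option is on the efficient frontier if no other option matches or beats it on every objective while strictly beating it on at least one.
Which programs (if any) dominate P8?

P1: worse on stipend (28 vs 45).
P2: worse on stipend (22 vs 45).
P3: worse on stipend (8 vs 45).
P4: worse on duration (6 vs 4).
P5: worse on stipend (24 vs 45).
P6: worse on stipend (23 vs 45).
P7: worse on stipend (20 vs 45).
No option dominates P8.

none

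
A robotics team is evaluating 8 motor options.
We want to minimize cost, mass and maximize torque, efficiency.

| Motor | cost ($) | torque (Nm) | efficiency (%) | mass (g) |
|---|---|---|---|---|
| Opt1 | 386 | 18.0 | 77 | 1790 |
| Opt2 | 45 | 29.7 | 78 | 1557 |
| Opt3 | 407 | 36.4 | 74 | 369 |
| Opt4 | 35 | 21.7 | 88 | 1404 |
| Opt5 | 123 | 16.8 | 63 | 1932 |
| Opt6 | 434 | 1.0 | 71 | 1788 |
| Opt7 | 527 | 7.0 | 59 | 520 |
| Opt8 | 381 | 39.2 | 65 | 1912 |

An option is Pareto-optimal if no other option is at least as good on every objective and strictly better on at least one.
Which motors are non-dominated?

Opt1: dominated by Opt2 (cost 45≤386, torque 29.7≥18.0, efficiency 78≥77, mass 1557≤1790).
Opt2: not dominated.
Opt3: not dominated (best mass).
Opt4: not dominated (best cost).
Opt5: dominated by Opt2 (cost 45≤123, torque 29.7≥16.8, efficiency 78≥63, mass 1557≤1932).
Opt6: dominated by Opt2 (cost 45≤434, torque 29.7≥1.0, efficiency 78≥71, mass 1557≤1788).
Opt7: dominated by Opt3 (cost 407≤527, torque 36.4≥7.0, efficiency 74≥59, mass 369≤520).
Opt8: not dominated (best torque).

Opt2, Opt3, Opt4, Opt8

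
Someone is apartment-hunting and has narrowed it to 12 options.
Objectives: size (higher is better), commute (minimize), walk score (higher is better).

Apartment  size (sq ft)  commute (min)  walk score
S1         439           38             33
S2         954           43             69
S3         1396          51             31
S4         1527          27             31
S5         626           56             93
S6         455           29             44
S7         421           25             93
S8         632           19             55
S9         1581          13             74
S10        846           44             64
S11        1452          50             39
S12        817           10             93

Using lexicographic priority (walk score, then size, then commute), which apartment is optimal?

First maximize walk score: best is 93, kept {S5, S7, S12}.
Then maximize size: best is 817, kept {S12}.

S12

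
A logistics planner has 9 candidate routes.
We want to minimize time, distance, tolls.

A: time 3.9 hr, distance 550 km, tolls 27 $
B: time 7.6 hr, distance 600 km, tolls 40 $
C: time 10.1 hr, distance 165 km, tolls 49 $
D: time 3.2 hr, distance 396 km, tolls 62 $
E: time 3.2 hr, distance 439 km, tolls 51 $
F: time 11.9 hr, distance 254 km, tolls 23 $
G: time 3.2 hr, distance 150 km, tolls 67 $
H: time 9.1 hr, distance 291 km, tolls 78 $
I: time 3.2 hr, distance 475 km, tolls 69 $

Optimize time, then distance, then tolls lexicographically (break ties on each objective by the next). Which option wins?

G

First minimize time: best is 3.2, kept {D, E, G, I}.
Then minimize distance: best is 150, kept {G}.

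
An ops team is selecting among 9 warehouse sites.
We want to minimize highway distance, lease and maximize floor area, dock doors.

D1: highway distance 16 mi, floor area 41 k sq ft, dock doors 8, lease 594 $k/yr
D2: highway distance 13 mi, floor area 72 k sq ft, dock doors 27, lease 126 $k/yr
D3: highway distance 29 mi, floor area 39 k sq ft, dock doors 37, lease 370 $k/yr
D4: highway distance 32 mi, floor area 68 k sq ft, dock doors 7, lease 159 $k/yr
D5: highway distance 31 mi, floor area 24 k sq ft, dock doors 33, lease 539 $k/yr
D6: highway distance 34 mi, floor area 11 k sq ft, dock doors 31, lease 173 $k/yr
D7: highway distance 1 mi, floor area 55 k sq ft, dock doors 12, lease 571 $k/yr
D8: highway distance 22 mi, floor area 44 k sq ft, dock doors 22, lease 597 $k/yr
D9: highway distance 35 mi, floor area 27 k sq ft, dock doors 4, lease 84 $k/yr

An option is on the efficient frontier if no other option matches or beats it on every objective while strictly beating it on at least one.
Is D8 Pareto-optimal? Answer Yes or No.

No

D2 vs D8: highway distance 13≤22, floor area 72≥44, dock doors 27≥22, lease 126≤597 — D2 is at least as good on every objective and strictly better on at least one, so D2 dominates D8.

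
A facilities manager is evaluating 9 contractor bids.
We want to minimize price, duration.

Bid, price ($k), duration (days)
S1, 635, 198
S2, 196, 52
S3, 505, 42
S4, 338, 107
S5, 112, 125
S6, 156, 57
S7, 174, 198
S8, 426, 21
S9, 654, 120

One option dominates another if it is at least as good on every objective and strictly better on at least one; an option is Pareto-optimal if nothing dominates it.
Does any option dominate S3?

Yes

S8 vs S3: price 426≤505, duration 21≤42 — S8 is at least as good on every objective and strictly better on at least one, so S8 dominates S3.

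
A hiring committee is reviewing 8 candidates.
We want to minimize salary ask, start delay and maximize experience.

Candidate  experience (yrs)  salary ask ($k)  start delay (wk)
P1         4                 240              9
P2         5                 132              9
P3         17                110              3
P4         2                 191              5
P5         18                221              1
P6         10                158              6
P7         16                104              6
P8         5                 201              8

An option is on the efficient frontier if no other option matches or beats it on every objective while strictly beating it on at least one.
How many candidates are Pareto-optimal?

P1: dominated by P2 (experience 5≥4, salary ask 132≤240, start delay 9≤9).
P2: dominated by P3 (experience 17≥5, salary ask 110≤132, start delay 3≤9).
P3: not dominated.
P4: dominated by P3 (experience 17≥2, salary ask 110≤191, start delay 3≤5).
P5: not dominated (best experience).
P6: dominated by P3 (experience 17≥10, salary ask 110≤158, start delay 3≤6).
P7: not dominated (best salary ask).
P8: dominated by P3 (experience 17≥5, salary ask 110≤201, start delay 3≤8).
Pareto-optimal: P3, P5, P7 → 3.

3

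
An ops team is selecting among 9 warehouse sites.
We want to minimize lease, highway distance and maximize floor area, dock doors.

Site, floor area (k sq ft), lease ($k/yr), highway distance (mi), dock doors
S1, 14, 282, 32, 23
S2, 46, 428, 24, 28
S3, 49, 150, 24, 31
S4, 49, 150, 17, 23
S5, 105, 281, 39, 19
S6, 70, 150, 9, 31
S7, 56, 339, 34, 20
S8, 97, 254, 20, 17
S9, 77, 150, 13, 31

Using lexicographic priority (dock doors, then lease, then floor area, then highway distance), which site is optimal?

S9

First maximize dock doors: best is 31, kept {S3, S6, S9}.
Then minimize lease: best is 150, kept {S3, S6, S9}.
Then maximize floor area: best is 77, kept {S9}.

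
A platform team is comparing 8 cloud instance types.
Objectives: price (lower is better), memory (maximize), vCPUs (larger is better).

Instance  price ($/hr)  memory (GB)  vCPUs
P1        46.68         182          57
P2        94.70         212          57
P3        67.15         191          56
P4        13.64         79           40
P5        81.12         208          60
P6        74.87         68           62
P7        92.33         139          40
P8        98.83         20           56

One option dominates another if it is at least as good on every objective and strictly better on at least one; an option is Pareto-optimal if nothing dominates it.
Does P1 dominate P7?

Yes

P1 vs P7: price 46.68≤92.33, memory 182≥139, vCPUs 57≥40 — P1 is at least as good on every objective with at least one strict improvement.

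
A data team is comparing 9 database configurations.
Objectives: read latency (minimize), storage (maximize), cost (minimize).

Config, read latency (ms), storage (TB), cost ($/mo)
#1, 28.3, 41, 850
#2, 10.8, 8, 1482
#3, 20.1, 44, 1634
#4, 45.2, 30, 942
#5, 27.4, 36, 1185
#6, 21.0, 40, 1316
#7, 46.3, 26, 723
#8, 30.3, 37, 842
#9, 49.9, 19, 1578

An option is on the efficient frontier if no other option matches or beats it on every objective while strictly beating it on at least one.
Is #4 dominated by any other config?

Yes

#1 vs #4: read latency 28.3≤45.2, storage 41≥30, cost 850≤942 — #1 is at least as good on every objective and strictly better on at least one, so #1 dominates #4.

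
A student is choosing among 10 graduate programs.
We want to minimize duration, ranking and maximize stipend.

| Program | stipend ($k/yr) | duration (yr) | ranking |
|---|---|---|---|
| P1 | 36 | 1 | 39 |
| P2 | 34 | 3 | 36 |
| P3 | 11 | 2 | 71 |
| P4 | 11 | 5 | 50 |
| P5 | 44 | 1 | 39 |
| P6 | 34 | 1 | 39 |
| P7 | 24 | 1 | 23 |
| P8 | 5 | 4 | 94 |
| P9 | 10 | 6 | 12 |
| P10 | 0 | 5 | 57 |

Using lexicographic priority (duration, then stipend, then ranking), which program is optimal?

P5

First minimize duration: best is 1, kept {P1, P5, P6, P7}.
Then maximize stipend: best is 44, kept {P5}.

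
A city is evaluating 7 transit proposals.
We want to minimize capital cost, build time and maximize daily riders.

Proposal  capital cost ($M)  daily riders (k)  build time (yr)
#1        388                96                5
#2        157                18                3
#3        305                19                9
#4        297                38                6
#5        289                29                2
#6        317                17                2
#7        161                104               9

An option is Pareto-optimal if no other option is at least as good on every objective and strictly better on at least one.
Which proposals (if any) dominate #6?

#5

#5: capital cost 289≤317, daily riders 29≥17, build time 2≤2 — dominates #6.
Others (#1, #2, #3, #4, #7) are each worse than #6 on at least one objective.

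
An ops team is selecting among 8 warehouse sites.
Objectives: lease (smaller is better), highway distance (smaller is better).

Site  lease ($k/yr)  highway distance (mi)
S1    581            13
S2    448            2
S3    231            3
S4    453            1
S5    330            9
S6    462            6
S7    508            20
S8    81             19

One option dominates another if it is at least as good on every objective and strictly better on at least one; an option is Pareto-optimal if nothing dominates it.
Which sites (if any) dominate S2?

S1: worse on lease (581 vs 448).
S3: worse on highway distance (3 vs 2).
S4: worse on lease (453 vs 448).
S5: worse on highway distance (9 vs 2).
S6: worse on lease (462 vs 448).
S7: worse on lease (508 vs 448).
S8: worse on highway distance (19 vs 2).
No option dominates S2.

none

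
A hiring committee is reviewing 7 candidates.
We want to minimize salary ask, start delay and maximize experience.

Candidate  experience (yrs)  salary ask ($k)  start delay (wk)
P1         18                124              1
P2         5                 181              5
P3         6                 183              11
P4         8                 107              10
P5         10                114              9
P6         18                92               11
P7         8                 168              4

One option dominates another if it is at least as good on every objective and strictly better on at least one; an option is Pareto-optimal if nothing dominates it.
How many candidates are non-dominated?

P1: not dominated (best start delay).
P2: dominated by P1 (experience 18≥5, salary ask 124≤181, start delay 1≤5).
P3: dominated by P1 (experience 18≥6, salary ask 124≤183, start delay 1≤11).
P4: not dominated.
P5: not dominated.
P6: not dominated (best salary ask).
P7: dominated by P1 (experience 18≥8, salary ask 124≤168, start delay 1≤4).
Pareto-optimal: P1, P4, P5, P6 → 4.

4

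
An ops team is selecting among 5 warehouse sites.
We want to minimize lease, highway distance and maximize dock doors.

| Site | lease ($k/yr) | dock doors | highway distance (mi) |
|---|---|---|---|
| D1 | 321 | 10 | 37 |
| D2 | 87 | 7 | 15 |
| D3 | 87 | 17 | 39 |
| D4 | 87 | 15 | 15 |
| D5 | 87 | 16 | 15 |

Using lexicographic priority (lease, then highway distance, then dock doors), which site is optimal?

First minimize lease: best is 87, kept {D2, D3, D4, D5}.
Then minimize highway distance: best is 15, kept {D2, D4, D5}.
Then maximize dock doors: best is 16, kept {D5}.

D5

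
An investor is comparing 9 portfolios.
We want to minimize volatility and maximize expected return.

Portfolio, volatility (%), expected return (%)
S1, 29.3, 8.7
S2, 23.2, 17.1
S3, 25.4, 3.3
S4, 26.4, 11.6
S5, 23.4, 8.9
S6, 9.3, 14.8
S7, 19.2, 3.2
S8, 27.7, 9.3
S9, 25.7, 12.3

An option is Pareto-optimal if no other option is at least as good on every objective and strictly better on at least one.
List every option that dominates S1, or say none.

S2, S4, S5, S6, S8, S9

S2: volatility 23.2≤29.3, expected return 17.1≥8.7 — dominates S1.
S4: volatility 26.4≤29.3, expected return 11.6≥8.7 — dominates S1.
S5: volatility 23.4≤29.3, expected return 8.9≥8.7 — dominates S1.
S6: volatility 9.3≤29.3, expected return 14.8≥8.7 — dominates S1.
S8: volatility 27.7≤29.3, expected return 9.3≥8.7 — dominates S1.
S9: volatility 25.7≤29.3, expected return 12.3≥8.7 — dominates S1.
Others (S3, S7) are each worse than S1 on at least one objective.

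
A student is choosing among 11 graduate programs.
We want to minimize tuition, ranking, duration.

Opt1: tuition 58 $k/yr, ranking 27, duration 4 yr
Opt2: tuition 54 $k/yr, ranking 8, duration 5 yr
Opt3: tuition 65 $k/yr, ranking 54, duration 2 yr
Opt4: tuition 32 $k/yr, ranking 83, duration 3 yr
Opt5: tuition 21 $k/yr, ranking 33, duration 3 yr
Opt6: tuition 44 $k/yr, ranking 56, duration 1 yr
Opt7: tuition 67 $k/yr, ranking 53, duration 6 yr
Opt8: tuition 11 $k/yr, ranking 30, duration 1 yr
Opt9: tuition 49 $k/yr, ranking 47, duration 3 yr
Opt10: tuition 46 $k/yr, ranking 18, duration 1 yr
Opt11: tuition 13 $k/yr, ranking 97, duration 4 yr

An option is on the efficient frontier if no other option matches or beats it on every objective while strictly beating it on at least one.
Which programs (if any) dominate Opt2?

Opt1: worse on tuition (58 vs 54).
Opt3: worse on tuition (65 vs 54).
Opt4: worse on ranking (83 vs 8).
Opt5: worse on ranking (33 vs 8).
Opt6: worse on ranking (56 vs 8).
Opt7: worse on tuition (67 vs 54).
Opt8: worse on ranking (30 vs 8).
Opt9: worse on ranking (47 vs 8).
Opt10: worse on ranking (18 vs 8).
Opt11: worse on ranking (97 vs 8).
No option dominates Opt2.

none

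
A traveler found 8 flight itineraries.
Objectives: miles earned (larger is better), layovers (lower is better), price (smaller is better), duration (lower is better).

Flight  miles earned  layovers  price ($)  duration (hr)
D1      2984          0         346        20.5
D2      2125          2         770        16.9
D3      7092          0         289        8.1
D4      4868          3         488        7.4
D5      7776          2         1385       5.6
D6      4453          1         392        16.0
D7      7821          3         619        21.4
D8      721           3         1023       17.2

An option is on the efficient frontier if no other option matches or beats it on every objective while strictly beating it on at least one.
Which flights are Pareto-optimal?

D1: dominated by D3 (miles earned 7092≥2984, layovers 0≤0, price 289≤346, duration 8.1≤20.5).
D2: dominated by D3 (miles earned 7092≥2125, layovers 0≤2, price 289≤770, duration 8.1≤16.9).
D3: not dominated (best price).
D4: not dominated.
D5: not dominated (best duration).
D6: dominated by D3 (miles earned 7092≥4453, layovers 0≤1, price 289≤392, duration 8.1≤16.0).
D7: not dominated (best miles earned).
D8: dominated by D2 (miles earned 2125≥721, layovers 2≤3, price 770≤1023, duration 16.9≤17.2).

D3, D4, D5, D7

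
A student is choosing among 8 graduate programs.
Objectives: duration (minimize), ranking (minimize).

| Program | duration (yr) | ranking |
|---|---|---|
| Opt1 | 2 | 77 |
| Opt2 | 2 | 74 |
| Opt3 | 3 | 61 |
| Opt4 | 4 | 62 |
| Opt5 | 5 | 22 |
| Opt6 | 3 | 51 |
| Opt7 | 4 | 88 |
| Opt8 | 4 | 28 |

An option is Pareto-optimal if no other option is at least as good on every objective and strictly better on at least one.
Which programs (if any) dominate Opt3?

Opt6

Opt6: duration 3≤3, ranking 51≤61 — dominates Opt3.
Others (Opt1, Opt2, Opt4, Opt5, Opt7, Opt8) are each worse than Opt3 on at least one objective.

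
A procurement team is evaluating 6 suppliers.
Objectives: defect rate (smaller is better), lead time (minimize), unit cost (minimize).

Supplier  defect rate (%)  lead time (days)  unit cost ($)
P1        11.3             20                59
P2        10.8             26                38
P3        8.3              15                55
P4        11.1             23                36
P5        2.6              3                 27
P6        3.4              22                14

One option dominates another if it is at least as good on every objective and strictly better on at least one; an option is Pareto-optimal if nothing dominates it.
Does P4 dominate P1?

P4 vs P1: P4 is worse on lead time (23 vs 20), so it does not dominate P1.

No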